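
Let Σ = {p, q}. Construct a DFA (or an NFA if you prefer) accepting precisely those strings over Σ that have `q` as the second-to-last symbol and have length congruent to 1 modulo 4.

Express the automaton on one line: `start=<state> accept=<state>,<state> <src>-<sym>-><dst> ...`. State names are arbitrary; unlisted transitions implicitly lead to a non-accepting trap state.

Handle the two conditions separately and then intersect. One (7 states) tracks the last 2 symbols read; the other (4 states) tracks the input length modulo 4. Each combined state is a pair, one component from each; accept when both components accept. After merging equivalent states the machine shrinks.
        p   q  
>  S0   S1  S1 
   S1   S2  S2 
   S2   S3  S3 
   S3   S0  S4 
   S4   S5  S5 
 * S5   S2  S2 
(> = start, * = accepting)

start=S0 accept=S5 S0-p->S1 S0-q->S1 S1-p->S2 S1-q->S2 S2-p->S3 S2-q->S3 S3-p->S0 S3-q->S4 S4-p->S5 S4-q->S5 S5-p->S2 S5-q->S2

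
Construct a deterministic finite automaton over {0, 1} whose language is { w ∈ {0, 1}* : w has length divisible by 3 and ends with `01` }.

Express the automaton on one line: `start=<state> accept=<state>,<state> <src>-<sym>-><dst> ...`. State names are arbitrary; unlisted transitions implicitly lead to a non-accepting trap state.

start=A accept=E A-0->B A-1->B B-0->C B-1->D C-0->A C-1->E D-0->A D-1->A E-0->B E-1->B

Build one automaton per condition and run them in lockstep. One (3 states) tracks the input length modulo 3; the other (3 states) tracks how much of the suffix `01` has currently been matched. Each combined state is a pair, one component from each; accept when both components accept. After merging equivalent states the machine shrinks.
With 5 states:
       0  1 
>  A   B  B 
   B   C  D 
   C   A  E 
   D   A  A 
 * E   B  B 
(> = start, * = accepting)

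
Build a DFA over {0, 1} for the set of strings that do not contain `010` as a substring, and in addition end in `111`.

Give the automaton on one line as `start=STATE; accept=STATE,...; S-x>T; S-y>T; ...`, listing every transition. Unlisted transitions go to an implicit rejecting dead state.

start=S0; accept=S6; S0-0>S1; S0-1>S2; S1-0>S1; S1-1>S3; S2-0>S1; S2-1>S4; S3-0>S5; S3-1>S4; S4-0>S1; S4-1>S6; S5-0>S5; S5-1>S7; S6-0>S1; S6-1>S6; S7-0>S5; S7-1>S8; S8-0>S5; S8-1>S9; S9-0>S5; S9-1>S9

Run two small machines in parallel and take their product. One (4 states) tracks partial matches of the forbidden pattern `010`; the other (4 states) tracks how much of the suffix `111` has currently been matched. Each combined state is a pair, one component from each; accept when both components accept.
10 states suffice.
        0   1  
>  S0   S1  S2 
   S1   S1  S3 
   S2   S1  S4 
   S3   S5  S4 
   S4   S1  S6 
   S5   S5  S7 
 * S6   S1  S6 
   S7   S5  S8 
   S8   S5  S9 
   S9   S5  S9 
(> = start, * = accepting)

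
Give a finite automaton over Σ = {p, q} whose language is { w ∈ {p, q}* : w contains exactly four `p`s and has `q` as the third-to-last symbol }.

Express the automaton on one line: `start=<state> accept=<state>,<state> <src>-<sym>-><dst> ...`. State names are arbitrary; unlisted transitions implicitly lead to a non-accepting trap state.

Build one automaton per condition and run them in lockstep. One (6 states) tracks the count of `p`s, saturating at 5; the other (15 states) tracks the last 3 symbols read. Each combined state is a pair, one component from each; accept when both components accept. After merging equivalent states the machine shrinks.
17 states suffice.
       p  q 
>  A   B  A 
   B   C  B 
   C   D  E 
   D   F  G 
   E   H  E 
   F   I  J 
   G   K  L 
   H   M  G 
   I   I  I 
   J   I  N 
   K   I  O 
   L   P  L 
 * M   I  J 
   N   I  Q 
 * O   I  N 
 * P   I  O 
 * Q   I  Q 
(> = start, * = accepting)

start=A accept=M,O,P,Q A-p->B A-q->A B-p->C B-q->B C-p->D C-q->E D-p->F D-q->G E-p->H E-q->E F-p->I F-q->J G-p->K G-q->L H-p->M H-q->G I-p->I I-q->I J-p->I J-q->N K-p->I K-q->O L-p->P L-q->L M-p->I M-q->J N-p->I N-q->Q O-p->I O-q->N P-p->I P-q->O Q-p->I Q-q->Q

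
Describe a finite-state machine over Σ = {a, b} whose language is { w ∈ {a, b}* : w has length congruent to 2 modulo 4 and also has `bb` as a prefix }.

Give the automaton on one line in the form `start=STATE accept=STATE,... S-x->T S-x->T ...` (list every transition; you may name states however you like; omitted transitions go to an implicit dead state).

start=s0 accept=s3 s0-a->s1 s0-b->s2 s1-a->s1 s1-b->s1 s2-a->s1 s2-b->s3 s3-a->s4 s3-b->s4 s4-a->s5 s4-b->s5 s5-a->s6 s5-b->s6 s6-a->s3 s6-b->s3

Run two small machines in parallel and take their product. One (4 states) tracks the input length modulo 4; the other (4 states) tracks whether the input so far still matches the prefix `bb`. Each combined state is a pair, one component from each; accept when both components accept. Equivalent product states are then merged.
        a   b  
>  s0   s1  s2 
   s1   s1  s1 
   s2   s1  s3 
 * s3   s4  s4 
   s4   s5  s5 
   s5   s6  s6 
   s6   s3  s3 
(> = start, * = accepting)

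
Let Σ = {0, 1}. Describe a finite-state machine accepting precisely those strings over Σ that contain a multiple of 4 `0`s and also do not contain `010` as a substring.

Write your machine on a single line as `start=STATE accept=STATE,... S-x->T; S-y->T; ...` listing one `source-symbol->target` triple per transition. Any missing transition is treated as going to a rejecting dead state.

Handle the two conditions separately and then intersect. One (4 states) tracks the count of `0`s modulo 4; the other (4 states) tracks partial matches of the forbidden pattern `010`. Each combined state is a pair, one component from each; accept when both components accept. Minimizing collapses redundant product states.
A 13-state machine:
          0    1  
>* q0     q1   q0 
   q1     q2   q3 
   q2     q4   q5 
   q3     q6   q7 
   q4     q8   q9 
   q5     q6  q10 
   q6     q6   q6 
   q7     q2   q7 
 * q8     q1  q11 
   q9     q6  q12 
   q10    q4  q10 
 * q11    q6   q0 
   q12    q8  q12 
(> = start, * = accepting)

start=q0; accept=q0,q8,q11; q0-0->q1; q0-1->q0; q1-0->q2; q1-1->q3; q2-0->q4; q2-1->q5; q3-0->q6; q3-1->q7; q4-0->q8; q4-1->q9; q5-0->q6; q5-1->q10; q6-0->q6; q6-1->q6; q7-0->q2; q7-1->q7; q8-0->q1; q8-1->q11; q9-0->q6; q9-1->q12; q10-0->q4; q10-1->q10; q11-0->q6; q11-1->q0; q12-0->q8; q12-1->q12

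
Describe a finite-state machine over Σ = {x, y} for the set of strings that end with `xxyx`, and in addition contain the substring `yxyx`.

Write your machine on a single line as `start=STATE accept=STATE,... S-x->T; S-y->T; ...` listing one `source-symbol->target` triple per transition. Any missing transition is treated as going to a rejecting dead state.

start=S0; accept=S8; S0-x->S0; S0-y->S1; S1-x->S2; S1-y->S1; S2-x->S0; S2-y->S3; S3-x->S4; S3-y->S1; S4-x->S5; S4-y->S6; S5-x->S5; S5-y->S7; S6-x->S4; S6-y->S6; S7-x->S8; S7-y->S6; S8-x->S5; S8-y->S6

Handle the two conditions separately and then intersect. One (5 states) tracks how much of the suffix `xxyx` has currently been matched; the other (5 states) tracks whether and how much of `yxyx` has been seen. Each combined state is a pair, one component from each; accept when both components accept. After merging equivalent states the machine shrinks.
A 9-state machine:
        x   y  
>  S0   S0  S1 
   S1   S2  S1 
   S2   S0  S3 
   S3   S4  S1 
   S4   S5  S6 
   S5   S5  S7 
   S6   S4  S6 
   S7   S8  S6 
 * S8   S5  S6 
(> = start, * = accepting)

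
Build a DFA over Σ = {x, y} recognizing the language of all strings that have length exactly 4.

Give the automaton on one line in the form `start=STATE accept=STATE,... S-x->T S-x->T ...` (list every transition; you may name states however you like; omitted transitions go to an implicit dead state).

We only need to distinguish lengths 0, 1, …, 4, and '>4'. Chain q0 → q1 → q2 → q3 → q4 → q5 on every symbol, with q5 looping. Accepting states: {q4}.
A 6-state machine:
        x   y  
>  q0   q1  q1 
   q1   q2  q2 
   q2   q3  q3 
   q3   q4  q4 
 * q4   q5  q5 
   q5   q5  q5 
(> = start, * = accepting)

start=q0 accept=q4 q0-x->q1 q0-y->q1 q1-x->q2 q1-y->q2 q2-x->q3 q2-y->q3 q3-x->q4 q3-y->q4 q4-x->q5 q4-y->q5 q5-x->q5 q5-y->q5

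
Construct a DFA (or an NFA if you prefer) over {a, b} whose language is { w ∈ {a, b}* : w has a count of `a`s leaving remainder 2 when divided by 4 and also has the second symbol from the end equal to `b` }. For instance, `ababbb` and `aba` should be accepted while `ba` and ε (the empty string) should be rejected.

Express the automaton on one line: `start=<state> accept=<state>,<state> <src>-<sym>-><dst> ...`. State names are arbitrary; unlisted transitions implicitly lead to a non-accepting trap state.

start=q0 accept=q6,q7 q0-a->q1 q0-b->q0 q1-a->q2 q1-b->q3 q2-a->q4 q2-b->q5 q3-a->q6 q3-b->q3 q4-a->q0 q4-b->q4 q5-a->q4 q5-b->q7 q6-a->q4 q6-b->q5 q7-a->q4 q7-b->q7

Build one automaton per condition and run them in lockstep. One (4 states) tracks the count of `a`s modulo 4; the other (7 states) tracks the last 2 symbols read. Each combined state is a pair, one component from each; accept when both components accept. Equivalent product states are then merged.
8 states suffice.
        a   b  
>  q0   q1  q0 
   q1   q2  q3 
   q2   q4  q5 
   q3   q6  q3 
   q4   q0  q4 
   q5   q4  q7 
 * q6   q4  q5 
 * q7   q4  q7 
(> = start, * = accepting)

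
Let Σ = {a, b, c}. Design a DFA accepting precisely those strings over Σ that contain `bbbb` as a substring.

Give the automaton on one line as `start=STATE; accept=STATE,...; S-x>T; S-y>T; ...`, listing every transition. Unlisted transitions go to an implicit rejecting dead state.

start=S0; accept=S4; S0-a>S0; S0-b>S1; S0-c>S0; S1-a>S0; S1-b>S2; S1-c>S0; S2-a>S0; S2-b>S3; S2-c>S0; S3-a>S0; S3-b>S4; S3-c>S0; S4-a>S4; S4-b>S4; S4-c>S4

States S0..S3 record the length of the longest prefix of `bbbb` that matches the current input suffix. Reaching S4 means `bbbb` has been seen, and we stay there forever. Accept from S4.
        a   b   c  
>  S0   S0  S1  S0 
   S1   S0  S2  S0 
   S2   S0  S3  S0 
   S3   S0  S4  S0 
 * S4   S4  S4  S4 
(> = start, * = accepting)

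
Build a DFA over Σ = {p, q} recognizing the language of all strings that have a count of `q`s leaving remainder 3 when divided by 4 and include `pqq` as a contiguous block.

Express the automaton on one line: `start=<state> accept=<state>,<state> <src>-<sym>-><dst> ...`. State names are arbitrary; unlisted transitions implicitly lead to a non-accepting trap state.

start=A accept=K A-p->B A-q->C B-p->B B-q->D C-p->E C-q->F D-p->E D-q->G E-p->E E-q->H F-p->I F-q->J G-p->G G-q->K H-p->I H-q->K I-p->I I-q->L J-p->M J-q->A K-p->K K-q->N L-p->M L-q->N M-p->M M-q->O N-p->N N-q->P O-p->B O-q->P P-p->P P-q->G

Run two small machines in parallel and take their product. The first has 4 states tracking the count of `q`s modulo 4; the second has 4 states tracking whether and how much of `pqq` has been seen. A product state is a pair (one from each), accepting exactly when both do.
A 16-state machine:
       p  q 
>  A   B  C 
   B   B  D 
   C   E  F 
   D   E  G 
   E   E  H 
   F   I  J 
   G   G  K 
   H   I  K 
   I   I  L 
   J   M  A 
 * K   K  N 
   L   M  N 
   M   M  O 
   N   N  P 
   O   B  P 
   P   P  G 
(> = start, * = accepting)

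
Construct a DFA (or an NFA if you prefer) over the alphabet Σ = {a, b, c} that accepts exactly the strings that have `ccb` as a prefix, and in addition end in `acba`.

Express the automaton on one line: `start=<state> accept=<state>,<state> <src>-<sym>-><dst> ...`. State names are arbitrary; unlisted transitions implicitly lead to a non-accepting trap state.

Handle the two conditions separately and then intersect. One (5 states) tracks whether the input so far still matches the prefix `ccb`; the other (5 states) tracks how much of the suffix `acba` has currently been matched. Each combined state is a pair, one component from each; accept when both components accept. After merging equivalent states the machine shrinks.
With 9 states:
        a   b   c  
>  s0   s1  s1  s2 
   s1   s1  s1  s1 
   s2   s1  s1  s3 
   s3   s1  s4  s1 
   s4   s5  s4  s4 
   s5   s5  s4  s6 
   s6   s5  s7  s4 
   s7   s8  s4  s4 
 * s8   s5  s4  s6 
(> = start, * = accepting)

start=s0 accept=s8 s0-a->s1 s0-b->s1 s0-c->s2 s1-a->s1 s1-b->s1 s1-c->s1 s2-a->s1 s2-b->s1 s2-c->s3 s3-a->s1 s3-b->s4 s3-c->s1 s4-a->s5 s4-b->s4 s4-c->s4 s5-a->s5 s5-b->s4 s5-c->s6 s6-a->s5 s6-b->s7 s6-c->s4 s7-a->s8 s7-b->s4 s7-c->s4 s8-a->s5 s8-b->s4 s8-c->s6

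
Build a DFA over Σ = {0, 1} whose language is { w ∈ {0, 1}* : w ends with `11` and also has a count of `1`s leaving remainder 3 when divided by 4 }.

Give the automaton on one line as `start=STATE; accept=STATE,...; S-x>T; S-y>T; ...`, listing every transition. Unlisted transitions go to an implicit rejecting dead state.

start=S0; accept=S4; S0-0>S0; S0-1>S1; S1-0>S1; S1-1>S2; S2-0>S3; S2-1>S4; S3-0>S3; S3-1>S5; S4-0>S5; S4-1>S0; S5-0>S5; S5-1>S0

Handle the two conditions separately and then intersect. The first has 3 states tracking how much of the suffix `11` has currently been matched; the second has 4 states tracking the count of `1`s modulo 4. A product state is a pair (one from each), accepting exactly when both do. Equivalent product states are then merged.
        0   1  
>  S0   S0  S1 
   S1   S1  S2 
   S2   S3  S4 
   S3   S3  S5 
 * S4   S5  S0 
   S5   S5  S0 
(> = start, * = accepting)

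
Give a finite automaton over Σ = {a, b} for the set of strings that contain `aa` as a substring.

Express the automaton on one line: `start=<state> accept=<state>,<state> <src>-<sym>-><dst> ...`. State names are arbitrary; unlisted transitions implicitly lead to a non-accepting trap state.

start=S0 accept=S2 S0-a->S1 S0-b->S0 S1-a->S2 S1-b->S0 S2-a->S2 S2-b->S2

Track how much of `aa` has been matched so far: state S0 is no progress, S2 is the absorbing accept state reached once `aa` has occurred. Intermediate states record partial matches; on a mismatch, fall back to the longest reusable overlap.
        a   b  
>  S0   S1  S0 
   S1   S2  S0 
 * S2   S2  S2 
(> = start, * = accepting)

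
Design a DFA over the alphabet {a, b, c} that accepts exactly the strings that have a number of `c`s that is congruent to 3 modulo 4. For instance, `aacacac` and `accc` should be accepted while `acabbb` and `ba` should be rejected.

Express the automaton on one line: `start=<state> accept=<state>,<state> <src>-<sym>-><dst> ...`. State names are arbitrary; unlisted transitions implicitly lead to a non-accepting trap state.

start=q0 accept=q3 q0-a->q0 q0-b->q0 q0-c->q1 q1-a->q1 q1-b->q1 q1-c->q2 q2-a->q2 q2-b->q2 q2-c->q3 q3-a->q3 q3-b->q3 q3-c->q0

Keep the running count of `c`s modulo 4: each `c` advances along the cycle q0 → q1 → q2 → q3 → q0 while other symbols loop. Accept at q3.
With 4 states:
        a   b   c  
>  q0   q0  q0  q1 
   q1   q1  q1  q2 
   q2   q2  q2  q3 
 * q3   q3  q3  q0 
(> = start, * = accepting)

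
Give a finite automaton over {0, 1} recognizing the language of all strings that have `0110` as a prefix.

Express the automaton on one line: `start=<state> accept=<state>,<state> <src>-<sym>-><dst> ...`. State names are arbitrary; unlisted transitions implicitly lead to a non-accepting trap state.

Check the first 4 symbols one by one: q0 through q3 record how many have matched `0110` so far; any wrong symbol goes to the dead state q5. After all 4 match we enter the accepting sink q4.
With 6 states:
        0   1  
>  q0   q1  q5 
   q1   q5  q2 
   q2   q5  q3 
   q3   q4  q5 
 * q4   q4  q4 
   q5   q5  q5 
(> = start, * = accepting)

start=q0 accept=q4 q0-0->q1 q0-1->q5 q1-0->q5 q1-1->q2 q2-0->q5 q2-1->q3 q3-0->q4 q3-1->q5 q4-0->q4 q4-1->q4 q5-0->q5 q5-1->q5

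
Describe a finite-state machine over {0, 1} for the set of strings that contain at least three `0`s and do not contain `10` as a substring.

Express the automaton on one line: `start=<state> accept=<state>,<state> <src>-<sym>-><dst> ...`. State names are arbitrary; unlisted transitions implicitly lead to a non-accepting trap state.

Build one automaton per condition and run them in lockstep. One (5 states) tracks the count of `0`s, saturating at 4; the other (3 states) tracks partial matches of the forbidden pattern `10`. Each combined state is a pair, one component from each; accept when both components accept. Equivalent product states are then merged.
6 states suffice.
        0   1  
>  s0   s1  s2 
   s1   s3  s2 
   s2   s2  s2 
   s3   s4  s2 
 * s4   s4  s5 
 * s5   s2  s5 
(> = start, * = accepting)

start=s0 accept=s4,s5 s0-0->s1 s0-1->s2 s1-0->s3 s1-1->s2 s2-0->s2 s2-1->s2 s3-0->s4 s3-1->s2 s4-0->s4 s4-1->s5 s5-0->s2 s5-1->s5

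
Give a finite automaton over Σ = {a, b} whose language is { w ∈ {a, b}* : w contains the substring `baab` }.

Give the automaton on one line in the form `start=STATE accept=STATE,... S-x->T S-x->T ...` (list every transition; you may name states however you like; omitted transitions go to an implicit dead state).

Track how much of `baab` has been matched so far: state q0 is no progress, q4 is the absorbing accept state reached once `baab` has occurred. Intermediate states record partial matches; on a mismatch, fall back to the longest reusable overlap.
A 5-state machine:
        a   b  
>  q0   q0  q1 
   q1   q2  q1 
   q2   q3  q1 
   q3   q0  q4 
 * q4   q4  q4 
(> = start, * = accepting)

start=q0 accept=q4 q0-a->q0 q0-b->q1 q1-a->q2 q1-b->q1 q2-a->q3 q2-b->q1 q3-a->q0 q3-b->q4 q4-a->q4 q4-b->q4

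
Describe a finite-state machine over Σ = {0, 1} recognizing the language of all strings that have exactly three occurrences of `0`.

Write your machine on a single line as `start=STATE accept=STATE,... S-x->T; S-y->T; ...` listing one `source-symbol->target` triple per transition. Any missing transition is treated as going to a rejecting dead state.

start=s0; accept=s3; s0-0->s1; s0-1->s0; s1-0->s2; s1-1->s1; s2-0->s3; s2-1->s2; s3-0->s4; s3-1->s3; s4-0->s4; s4-1->s4

Only the number of `0`s matters, and only up to 4. Make a chain s0 → s1 → s2 → s3 → s4 advanced by each `0` (with s4 absorbing); every other symbol self-loops. The accepting set is {s3}.
A 5-state machine:
        0   1  
>  s0   s1  s0 
   s1   s2  s1 
   s2   s3  s2 
 * s3   s4  s3 
   s4   s4  s4 
(> = start, * = accepting)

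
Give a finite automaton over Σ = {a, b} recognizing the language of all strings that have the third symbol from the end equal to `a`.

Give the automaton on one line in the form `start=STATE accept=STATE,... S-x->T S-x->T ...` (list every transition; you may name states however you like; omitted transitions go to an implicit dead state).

start=q0 accept=q7,q8,q9,q10 q0-a->q1 q0-b->q2 q1-a->q3 q1-b->q4 q2-a->q5 q2-b->q6 q3-a->q7 q3-b->q8 q4-a->q9 q4-b->q10 q5-a->q11 q5-b->q12 q6-a->q13 q6-b->q14 q7-a->q7 q7-b->q8 q8-a->q9 q8-b->q10 q9-a->q11 q9-b->q12 q10-a->q13 q10-b->q14 q11-a->q7 q11-b->q8 q12-a->q9 q12-b->q10 q13-a->q11 q13-b->q12 q14-a->q13 q14-b->q14

Because acceptance depends on a position counted from the end, the machine has to buffer the most recent 3 symbols. Make each state the string of the last up-to-3 symbols read; on input `x` shift the window left and append `x`. Accept when the buffered window has length 3 and begins with `a`.
15 states suffice.
          a    b  
>  q0     q1   q2 
   q1     q3   q4 
   q2     q5   q6 
   q3     q7   q8 
   q4     q9  q10 
   q5    q11  q12 
   q6    q13  q14 
 * q7     q7   q8 
 * q8     q9  q10 
 * q9    q11  q12 
 * q10   q13  q14 
   q11    q7   q8 
   q12    q9  q10 
   q13   q11  q12 
   q14   q13  q14 
(> = start, * = accepting)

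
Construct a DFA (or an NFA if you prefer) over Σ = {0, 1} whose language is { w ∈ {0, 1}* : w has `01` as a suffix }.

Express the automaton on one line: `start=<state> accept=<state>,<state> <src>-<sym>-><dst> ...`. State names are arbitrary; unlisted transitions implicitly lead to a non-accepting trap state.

Remember how much of `01` the current input suffix matches. State A means no match yet; B means the last symbol is `0`; C means the last 2 symbols are `01`. Only C accepts. On a mismatch, fall back to the longest proper suffix that is still a prefix of `01`.
       0  1 
>  A   B  A 
   B   B  C 
 * C   B  A 
(> = start, * = accepting)

start=A accept=C A-0->B A-1->A B-0->B B-1->C C-0->B C-1->A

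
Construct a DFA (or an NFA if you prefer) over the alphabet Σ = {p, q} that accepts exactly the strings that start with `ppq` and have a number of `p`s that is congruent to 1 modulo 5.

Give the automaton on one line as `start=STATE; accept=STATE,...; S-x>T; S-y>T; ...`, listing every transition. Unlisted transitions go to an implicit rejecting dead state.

start=A; accept=I; A-p>B; A-q>C; B-p>D; B-q>C; C-p>C; C-q>C; D-p>C; D-q>E; E-p>F; E-q>E; F-p>G; F-q>F; G-p>H; G-q>G; H-p>I; H-q>H; I-p>E; I-q>I

Handle the two conditions separately and then intersect. The first has 5 states tracking whether the input so far still matches the prefix `ppq`; the second has 5 states tracking the count of `p`s modulo 5. A product state is a pair (one from each), accepting exactly when both do. Equivalent product states are then merged.
9 states suffice.
       p  q 
>  A   B  C 
   B   D  C 
   C   C  C 
   D   C  E 
   E   F  E 
   F   G  F 
   G   H  G 
   H   I  H 
 * I   E  I 
(> = start, * = accepting)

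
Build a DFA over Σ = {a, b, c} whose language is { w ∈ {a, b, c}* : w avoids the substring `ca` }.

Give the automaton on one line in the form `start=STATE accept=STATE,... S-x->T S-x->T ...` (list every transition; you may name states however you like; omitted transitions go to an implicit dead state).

start=q0 accept=q0,q1 q0-a->q0 q0-b->q0 q0-c->q1 q1-a->q2 q1-b->q0 q1-c->q1 q2-a->q2 q2-b->q2 q2-c->q2

This is the complement of 'contains `ca`'. Use the same substring-matching states — q0 through q2 holding how much of `ca` has just been matched — but flip the accepting set: everything except the trap q2 accepts.
A 3-state machine:
        a   b   c  
>* q0   q0  q0  q1 
 * q1   q2  q0  q1 
   q2   q2  q2  q2 
(> = start, * = accepting)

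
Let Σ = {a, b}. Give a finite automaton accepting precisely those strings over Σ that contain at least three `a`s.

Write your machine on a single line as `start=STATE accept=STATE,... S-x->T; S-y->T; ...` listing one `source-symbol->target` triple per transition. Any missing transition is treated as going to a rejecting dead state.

Only the number of `a`s matters, and only up to 4. Make a chain S0 → S1 → S2 → S3 → S4 advanced by each `a` (with S4 absorbing); every other symbol self-loops. The accepting set is {S3, S4}.
A 5-state machine:
        a   b  
>  S0   S1  S0 
   S1   S2  S1 
   S2   S3  S2 
 * S3   S4  S3 
 * S4   S4  S4 
(> = start, * = accepting)

start=S0; accept=S3,S4; S0-a->S1; S0-b->S0; S1-a->S2; S1-b->S1; S2-a->S3; S2-b->S2; S3-a->S4; S3-b->S3; S4-a->S4; S4-b->S4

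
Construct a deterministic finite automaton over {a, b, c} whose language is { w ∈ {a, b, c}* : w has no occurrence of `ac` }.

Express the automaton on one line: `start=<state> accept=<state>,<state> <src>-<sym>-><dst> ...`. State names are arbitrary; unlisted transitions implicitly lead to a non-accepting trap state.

Track partial matches of the forbidden pattern `ac`. State q2 is a dead state reached once `ac` has occurred; every other state accepts. q0 means no part of `ac` is currently matched.
With 3 states:
        a   b   c  
>* q0   q1  q0  q0 
 * q1   q1  q0  q2 
   q2   q2  q2  q2 
(> = start, * = accepting)

start=q0 accept=q0,q1 q0-a->q1 q0-b->q0 q0-c->q0 q1-a->q1 q1-b->q0 q1-c->q2 q2-a->q2 q2-b->q2 q2-c->q2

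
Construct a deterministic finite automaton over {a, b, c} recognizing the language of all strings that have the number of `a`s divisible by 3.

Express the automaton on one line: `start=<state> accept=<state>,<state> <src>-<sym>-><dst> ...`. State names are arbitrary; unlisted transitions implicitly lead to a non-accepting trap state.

The only thing that matters is how many `a`s have appeared, reduced mod 3. Use one state per residue: S0 for 0, …, S2 for 2. Reading `a` moves to the next residue; anything else stays put. S0 is accepting.
With 3 states:
        a   b   c  
>* S0   S1  S0  S0 
   S1   S2  S1  S1 
   S2   S0  S2  S2 
(> = start, * = accepting)

start=S0 accept=S0 S0-a->S1 S0-b->S0 S0-c->S0 S1-a->S2 S1-b->S1 S1-c->S1 S2-a->S0 S2-b->S2 S2-c->S2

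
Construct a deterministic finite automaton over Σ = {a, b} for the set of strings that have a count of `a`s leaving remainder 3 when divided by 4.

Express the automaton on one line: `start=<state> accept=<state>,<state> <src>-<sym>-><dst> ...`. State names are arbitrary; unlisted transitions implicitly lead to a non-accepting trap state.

The only thing that matters is how many `a`s have appeared, reduced mod 4. Use one state per residue: S0 for 0, …, S3 for 3. Reading `a` moves to the next residue; anything else stays put. S3 is accepting.
        a   b  
>  S0   S1  S0 
   S1   S2  S1 
   S2   S3  S2 
 * S3   S0  S3 
(> = start, * = accepting)

start=S0 accept=S3 S0-a->S1 S0-b->S0 S1-a->S2 S1-b->S1 S2-a->S3 S2-b->S2 S3-a->S0 S3-b->S3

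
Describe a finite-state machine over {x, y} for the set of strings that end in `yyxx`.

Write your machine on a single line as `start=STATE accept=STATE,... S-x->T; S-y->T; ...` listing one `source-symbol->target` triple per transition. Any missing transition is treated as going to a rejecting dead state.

start=q0; accept=q4; q0-x->q0; q0-y->q1; q1-x->q0; q1-y->q2; q2-x->q3; q2-y->q2; q3-x->q4; q3-y->q1; q4-x->q0; q4-y->q1

Remember how much of `yyxx` the current input suffix matches. State q0 means no match yet; q1 means the last symbol is `y`; q2 means the last 2 symbols are `yy`; q3 means the last 3 symbols are `yyx`; q4 means the last 4 symbols are `yyxx`. Only q4 accepts. On a mismatch, fall back to the longest proper suffix that is still a prefix of `yyxx`.
        x   y  
>  q0   q0  q1 
   q1   q0  q2 
   q2   q3  q2 
   q3   q4  q1 
 * q4   q0  q1 
(> = start, * = accepting)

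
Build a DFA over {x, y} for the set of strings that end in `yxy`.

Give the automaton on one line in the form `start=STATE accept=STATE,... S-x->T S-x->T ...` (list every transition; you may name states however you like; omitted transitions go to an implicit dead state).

start=S0 accept=S3 S0-x->S0 S0-y->S1 S1-x->S2 S1-y->S1 S2-x->S0 S2-y->S3 S3-x->S2 S3-y->S1

Let each state record the length of the longest suffix of the input read so far that is also a prefix of `yxy`. S1 means the last symbol is `y`; S2 means the last 2 symbols are `yx`; S3 means the last 3 symbols are `yxy`. Accept only at S3, where the string currently ends in `yxy`.
        x   y  
>  S0   S0  S1 
   S1   S2  S1 
   S2   S0  S3 
 * S3   S2  S1 
(> = start, * = accepting)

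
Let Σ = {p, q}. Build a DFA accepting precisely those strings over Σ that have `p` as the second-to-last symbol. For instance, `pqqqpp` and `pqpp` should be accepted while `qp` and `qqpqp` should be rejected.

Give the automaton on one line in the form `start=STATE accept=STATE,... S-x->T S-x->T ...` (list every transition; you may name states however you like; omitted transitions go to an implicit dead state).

start=s0 accept=s3,s4 s0-p->s1 s0-q->s2 s1-p->s3 s1-q->s4 s2-p->s5 s2-q->s6 s3-p->s3 s3-q->s4 s4-p->s5 s4-q->s6 s5-p->s3 s5-q->s4 s6-p->s5 s6-q->s6

Because acceptance depends on a position counted from the end, the machine has to buffer the most recent 2 symbols. Make each state the string of the last up-to-2 symbols read; on input `x` shift the window left and append `x`. Accept when the buffered window has length 2 and begins with `p`.
7 states suffice.
        p   q  
>  s0   s1  s2 
   s1   s3  s4 
   s2   s5  s6 
 * s3   s3  s4 
 * s4   s5  s6 
   s5   s3  s4 
   s6   s5  s6 
(> = start, * = accepting)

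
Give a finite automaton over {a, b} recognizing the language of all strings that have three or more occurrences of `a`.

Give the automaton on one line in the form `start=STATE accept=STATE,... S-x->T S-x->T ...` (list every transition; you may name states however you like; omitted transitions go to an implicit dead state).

Count `a`s, saturating at 4: states S0 through S3 mean 0 through 3 `a`s seen; S4 means more than 3. Each `a` increments (capped at S4); other symbols loop. Accept from {S3, S4}.
5 states suffice.
        a   b  
>  S0   S1  S0 
   S1   S2  S1 
   S2   S3  S2 
 * S3   S4  S3 
 * S4   S4  S4 
(> = start, * = accepting)

start=S0 accept=S3,S4 S0-a->S1 S0-b->S0 S1-a->S2 S1-b->S1 S2-a->S3 S2-b->S2 S3-a->S4 S3-b->S3 S4-a->S4 S4-b->S4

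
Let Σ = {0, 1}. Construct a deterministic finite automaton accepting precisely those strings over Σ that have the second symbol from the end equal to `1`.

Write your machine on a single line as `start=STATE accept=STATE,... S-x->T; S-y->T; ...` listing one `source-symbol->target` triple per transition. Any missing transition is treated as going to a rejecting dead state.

Because acceptance depends on a position counted from the end, the machine has to buffer the most recent 2 symbols. Make each state the string of the last up-to-2 symbols read; on input `x` shift the window left and append `x`. Accept when the buffered window has length 2 and begins with `1`.
7 states suffice.
       0  1 
>  A   B  C 
   B   D  E 
   C   F  G 
   D   D  E 
   E   F  G 
 * F   D  E 
 * G   F  G 
(> = start, * = accepting)

start=A; accept=F,G; A-0->B; A-1->C; B-0->D; B-1->E; C-0->F; C-1->G; D-0->D; D-1->E; E-0->F; E-1->G; F-0->D; F-1->E; G-0->F; G-1->G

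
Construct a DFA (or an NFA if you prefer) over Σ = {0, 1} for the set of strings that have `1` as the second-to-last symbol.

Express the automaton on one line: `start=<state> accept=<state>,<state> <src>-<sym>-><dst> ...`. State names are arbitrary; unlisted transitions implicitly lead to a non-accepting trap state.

Because acceptance depends on a position counted from the end, the machine has to buffer the most recent 2 symbols. Make each state the string of the last up-to-2 symbols read; on input `x` shift the window left and append `x`. Accept when the buffered window has length 2 and begins with `1`.
A 7-state machine:
       0  1 
>  A   B  C 
   B   D  E 
   C   F  G 
   D   D  E 
   E   F  G 
 * F   D  E 
 * G   F  G 
(> = start, * = accepting)

start=A accept=F,G A-0->B A-1->C B-0->D B-1->E C-0->F C-1->G D-0->D D-1->E E-0->F E-1->G F-0->D F-1->E G-0->F G-1->G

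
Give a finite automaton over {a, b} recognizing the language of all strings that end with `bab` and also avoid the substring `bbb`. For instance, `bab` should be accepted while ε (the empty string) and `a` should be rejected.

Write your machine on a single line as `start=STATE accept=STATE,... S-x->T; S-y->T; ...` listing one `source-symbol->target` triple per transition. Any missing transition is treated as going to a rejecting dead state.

Build one automaton per condition and run them in lockstep. The first has 4 states tracking how much of the suffix `bab` has currently been matched; the second has 4 states tracking partial matches of the forbidden pattern `bbb`. A product state is a pair (one from each), accepting exactly when both do. After merging equivalent states the machine shrinks.
With 6 states:
        a   b  
>  q0   q0  q1 
   q1   q2  q3 
   q2   q0  q4 
   q3   q2  q5 
 * q4   q2  q3 
   q5   q5  q5 
(> = start, * = accepting)

start=q0; accept=q4; q0-a->q0; q0-b->q1; q1-a->q2; q1-b->q3; q2-a->q0; q2-b->q4; q3-a->q2; q3-b->q5; q4-a->q2; q4-b->q3; q5-a->q5; q5-b->q5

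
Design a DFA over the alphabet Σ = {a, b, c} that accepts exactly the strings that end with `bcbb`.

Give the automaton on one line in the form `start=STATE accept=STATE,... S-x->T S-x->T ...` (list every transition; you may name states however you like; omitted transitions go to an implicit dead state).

start=q0 accept=q4 q0-a->q0 q0-b->q1 q0-c->q0 q1-a->q0 q1-b->q1 q1-c->q2 q2-a->q0 q2-b->q3 q2-c->q0 q3-a->q0 q3-b->q4 q3-c->q2 q4-a->q0 q4-b->q1 q4-c->q2

Let each state record the length of the longest suffix of the input read so far that is also a prefix of `bcbb`. q1 means the last symbol is `b`; q2 means the last 2 symbols are `bc`; q3 means the last 3 symbols are `bcb`; q4 means the last 4 symbols are `bcbb`. Accept only at q4, where the string currently ends in `bcbb`.
A 5-state machine:
        a   b   c  
>  q0   q0  q1  q0 
   q1   q0  q1  q2 
   q2   q0  q3  q0 
   q3   q0  q4  q2 
 * q4   q0  q1  q2 
(> = start, * = accepting)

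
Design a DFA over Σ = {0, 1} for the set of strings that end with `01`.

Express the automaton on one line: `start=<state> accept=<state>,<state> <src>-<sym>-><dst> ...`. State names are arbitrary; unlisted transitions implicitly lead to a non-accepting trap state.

start=q0 accept=q2 q0-0->q1 q0-1->q0 q1-0->q1 q1-1->q2 q2-0->q1 q2-1->q0

Remember how much of `01` the current input suffix matches. State q0 means no match yet; q1 means the last symbol is `0`; q2 means the last 2 symbols are `01`. Only q2 accepts. On a mismatch, fall back to the longest proper suffix that is still a prefix of `01`.
3 states suffice.
        0   1  
>  q0   q1  q0 
   q1   q1  q2 
 * q2   q1  q0 
(> = start, * = accepting)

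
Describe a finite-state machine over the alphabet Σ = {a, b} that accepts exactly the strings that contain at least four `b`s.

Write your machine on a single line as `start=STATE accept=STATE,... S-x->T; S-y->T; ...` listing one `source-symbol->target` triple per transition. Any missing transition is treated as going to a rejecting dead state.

start=q0; accept=q4,q5; q0-a->q0; q0-b->q1; q1-a->q1; q1-b->q2; q2-a->q2; q2-b->q3; q3-a->q3; q3-b->q4; q4-a->q4; q4-b->q5; q5-a->q5; q5-b->q5

Only the number of `b`s matters, and only up to 5. Make a chain q0 → q1 → q2 → q3 → q4 → q5 advanced by each `b` (with q5 absorbing); every other symbol self-loops. The accepting set is {q4, q5}.
With 6 states:
        a   b  
>  q0   q0  q1 
   q1   q1  q2 
   q2   q2  q3 
   q3   q3  q4 
 * q4   q4  q5 
 * q5   q5  q5 
(> = start, * = accepting)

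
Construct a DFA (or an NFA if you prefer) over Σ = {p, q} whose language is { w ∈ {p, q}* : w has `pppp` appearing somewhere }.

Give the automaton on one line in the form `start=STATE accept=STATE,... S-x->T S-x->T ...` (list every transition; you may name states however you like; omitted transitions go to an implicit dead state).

start=S0 accept=S4 S0-p->S1 S0-q->S0 S1-p->S2 S1-q->S0 S2-p->S3 S2-q->S0 S3-p->S4 S3-q->S0 S4-p->S4 S4-q->S4

States S0..S3 record the length of the longest prefix of `pppp` that matches the current input suffix. Reaching S4 means `pppp` has been seen, and we stay there forever. Accept from S4.
With 5 states:
        p   q  
>  S0   S1  S0 
   S1   S2  S0 
   S2   S3  S0 
   S3   S4  S0 
 * S4   S4  S4 
(> = start, * = accepting)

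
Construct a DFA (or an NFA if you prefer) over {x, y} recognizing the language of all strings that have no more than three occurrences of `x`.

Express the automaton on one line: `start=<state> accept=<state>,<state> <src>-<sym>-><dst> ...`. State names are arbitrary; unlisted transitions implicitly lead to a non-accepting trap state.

Only the number of `x`s matters, and only up to 4. Make a chain q0 → q1 → q2 → q3 → q4 advanced by each `x` (with q4 absorbing); every other symbol self-loops. The accepting set is {q0, q1, q2, q3}.
        x   y  
>* q0   q1  q0 
 * q1   q2  q1 
 * q2   q3  q2 
 * q3   q4  q3 
   q4   q4  q4 
(> = start, * = accepting)

start=q0 accept=q0,q1,q2,q3 q0-x->q1 q0-y->q0 q1-x->q2 q1-y->q1 q2-x->q3 q2-y->q2 q3-x->q4 q3-y->q3 q4-x->q4 q4-y->q4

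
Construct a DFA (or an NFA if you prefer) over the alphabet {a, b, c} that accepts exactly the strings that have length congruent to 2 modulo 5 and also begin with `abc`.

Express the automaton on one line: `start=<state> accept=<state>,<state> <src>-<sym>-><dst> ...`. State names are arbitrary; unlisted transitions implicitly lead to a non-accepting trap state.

start=q0 accept=q8 q0-a->q1 q0-b->q2 q0-c->q2 q1-a->q2 q1-b->q3 q1-c->q2 q2-a->q2 q2-b->q2 q2-c->q2 q3-a->q2 q3-b->q2 q3-c->q4 q4-a->q5 q4-b->q5 q4-c->q5 q5-a->q6 q5-b->q6 q5-c->q6 q6-a->q7 q6-b->q7 q6-c->q7 q7-a->q8 q7-b->q8 q7-c->q8 q8-a->q4 q8-b->q4 q8-c->q4

Handle the two conditions separately and then intersect. The first has 5 states tracking the input length modulo 5; the second has 5 states tracking whether the input so far still matches the prefix `abc`. A product state is a pair (one from each), accepting exactly when both do. After merging equivalent states the machine shrinks.
        a   b   c  
>  q0   q1  q2  q2 
   q1   q2  q3  q2 
   q2   q2  q2  q2 
   q3   q2  q2  q4 
   q4   q5  q5  q5 
   q5   q6  q6  q6 
   q6   q7  q7  q7 
   q7   q8  q8  q8 
 * q8   q4  q4  q4 
(> = start, * = accepting)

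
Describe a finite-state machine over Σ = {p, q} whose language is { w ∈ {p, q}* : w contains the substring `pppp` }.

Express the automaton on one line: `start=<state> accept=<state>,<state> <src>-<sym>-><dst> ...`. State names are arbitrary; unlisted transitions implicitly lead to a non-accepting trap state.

start=S0 accept=S4 S0-p->S1 S0-q->S0 S1-p->S2 S1-q->S0 S2-p->S3 S2-q->S0 S3-p->S4 S3-q->S0 S4-p->S4 S4-q->S4

Track how much of `pppp` has been matched so far: state S0 is no progress, S4 is the absorbing accept state reached once `pppp` has occurred. Intermediate states record partial matches; on a mismatch, fall back to the longest reusable overlap.
With 5 states:
        p   q  
>  S0   S1  S0 
   S1   S2  S0 
   S2   S3  S0 
   S3   S4  S0 
 * S4   S4  S4 
(> = start, * = accepting)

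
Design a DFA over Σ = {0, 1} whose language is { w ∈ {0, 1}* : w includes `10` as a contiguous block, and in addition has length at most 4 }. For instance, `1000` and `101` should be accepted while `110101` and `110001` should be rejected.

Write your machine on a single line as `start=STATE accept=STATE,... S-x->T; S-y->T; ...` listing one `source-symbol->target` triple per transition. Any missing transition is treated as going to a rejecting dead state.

Build one automaton per condition and run them in lockstep. The first has 3 states tracking whether and how much of `10` has been seen; the second has 6 states tracking the input length, saturating at 5. A product state is a pair (one from each), accepting exactly when both do.
With 15 states:
          0    1  
>  q0     q1   q2 
   q1     q3   q4 
   q2     q5   q4 
   q3     q6   q7 
   q4     q8   q7 
 * q5     q8   q8 
   q6     q9  q10 
   q7    q11  q10 
 * q8    q11  q11 
   q9    q12  q13 
   q10   q14  q13 
 * q11   q14  q14 
   q12   q12  q13 
   q13   q14  q13 
   q14   q14  q14 
(> = start, * = accepting)

start=q0; accept=q5,q8,q11; q0-0->q1; q0-1->q2; q1-0->q3; q1-1->q4; q2-0->q5; q2-1->q4; q3-0->q6; q3-1->q7; q4-0->q8; q4-1->q7; q5-0->q8; q5-1->q8; q6-0->q9; q6-1->q10; q7-0->q11; q7-1->q10; q8-0->q11; q8-1->q11; q9-0->q12; q9-1->q13; q10-0->q14; q10-1->q13; q11-0->q14; q11-1->q14; q12-0->q12; q12-1->q13; q13-0->q14; q13-1->q13; q14-0->q14; q14-1->q14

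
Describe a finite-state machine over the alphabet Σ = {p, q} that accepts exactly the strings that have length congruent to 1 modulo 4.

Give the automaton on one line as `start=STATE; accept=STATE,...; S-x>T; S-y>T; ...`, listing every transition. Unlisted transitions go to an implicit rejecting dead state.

start=s0; accept=s1; s0-p>s1; s0-q>s1; s1-p>s2; s1-q>s2; s2-p>s3; s2-q>s3; s3-p>s0; s3-q>s0

Count input length modulo 4: every symbol advances one step around the cycle s0 → s1 → s2 → s3 → s0. Accept at s1.
With 4 states:
        p   q  
>  s0   s1  s1 
 * s1   s2  s2 
   s2   s3  s3 
   s3   s0  s0 
(> = start, * = accepting)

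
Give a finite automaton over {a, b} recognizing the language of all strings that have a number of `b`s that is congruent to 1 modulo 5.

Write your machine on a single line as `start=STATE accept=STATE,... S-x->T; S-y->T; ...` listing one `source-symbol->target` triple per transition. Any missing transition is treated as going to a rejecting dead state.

Keep the running count of `b`s modulo 5: each `b` advances along the cycle q0 → q1 → q2 → q3 → q4 → q0 while other symbols loop. Accept at q1.
A 5-state machine:
        a   b  
>  q0   q0  q1 
 * q1   q1  q2 
   q2   q2  q3 
   q3   q3  q4 
   q4   q4  q0 
(> = start, * = accepting)

start=q0; accept=q1; q0-a->q0; q0-b->q1; q1-a->q1; q1-b->q2; q2-a->q2; q2-b->q3; q3-a->q3; q3-b->q4; q4-a->q4; q4-b->q0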